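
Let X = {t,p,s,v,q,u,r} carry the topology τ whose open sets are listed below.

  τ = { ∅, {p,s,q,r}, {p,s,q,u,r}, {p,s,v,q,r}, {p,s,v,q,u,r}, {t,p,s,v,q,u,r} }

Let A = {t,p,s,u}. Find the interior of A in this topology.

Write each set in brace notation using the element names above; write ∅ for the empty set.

interior: largest open inside A is ∅ (from ∅)

∅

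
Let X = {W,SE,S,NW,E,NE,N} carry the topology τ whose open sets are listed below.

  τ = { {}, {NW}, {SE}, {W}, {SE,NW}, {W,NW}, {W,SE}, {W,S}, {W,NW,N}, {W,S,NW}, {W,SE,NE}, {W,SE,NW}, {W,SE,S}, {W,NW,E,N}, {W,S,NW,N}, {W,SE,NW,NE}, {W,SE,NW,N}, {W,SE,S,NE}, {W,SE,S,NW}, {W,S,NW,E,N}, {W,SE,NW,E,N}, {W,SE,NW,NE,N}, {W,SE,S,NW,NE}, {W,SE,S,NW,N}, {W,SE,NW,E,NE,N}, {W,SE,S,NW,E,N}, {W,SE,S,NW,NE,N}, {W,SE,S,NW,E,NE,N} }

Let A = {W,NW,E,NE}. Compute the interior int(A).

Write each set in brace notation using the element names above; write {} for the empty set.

{W,NW}

interior: largest open inside A is {W,NW} (from {}, {NW}, {W}, {W,NW})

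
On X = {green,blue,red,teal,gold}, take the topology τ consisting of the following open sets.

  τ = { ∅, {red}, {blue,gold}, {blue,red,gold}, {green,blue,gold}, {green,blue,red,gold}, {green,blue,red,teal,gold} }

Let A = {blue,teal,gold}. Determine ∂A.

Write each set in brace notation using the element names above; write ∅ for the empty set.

opens ⊆ A: ∅, {blue,gold}; union → int = {blue,gold}
complement {green,red}; its interior {red}; cl(A) = X∖{red} = {green,blue,teal,gold}
boundary = {green,blue,teal,gold} ∖ {blue,gold} = {green,teal}

{green,teal}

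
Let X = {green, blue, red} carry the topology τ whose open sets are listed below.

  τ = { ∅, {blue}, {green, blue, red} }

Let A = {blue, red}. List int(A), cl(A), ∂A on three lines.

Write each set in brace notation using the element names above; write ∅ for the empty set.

opens ⊆ A: ∅, {blue}; union → int = {blue}
complement {green}; its interior ∅; cl(A) = X∖∅ = {green, blue, red}
boundary = {green, blue, red} ∖ {blue} = {green, red}

int(A) = {blue}
cl(A)  = {green, blue, red}
∂A     = {green, red}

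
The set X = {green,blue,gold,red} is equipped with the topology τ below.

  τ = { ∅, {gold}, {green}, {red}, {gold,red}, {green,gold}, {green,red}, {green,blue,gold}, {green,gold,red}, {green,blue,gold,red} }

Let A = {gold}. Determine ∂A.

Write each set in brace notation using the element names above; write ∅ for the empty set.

{blue}

opens ⊆ A: ∅, {gold}; union → int = {gold}
complement {green,blue,red}; its interior {green,red}; cl(A) = X∖{green,red} = {blue,gold}
boundary = {blue,gold} ∖ {gold} = {blue}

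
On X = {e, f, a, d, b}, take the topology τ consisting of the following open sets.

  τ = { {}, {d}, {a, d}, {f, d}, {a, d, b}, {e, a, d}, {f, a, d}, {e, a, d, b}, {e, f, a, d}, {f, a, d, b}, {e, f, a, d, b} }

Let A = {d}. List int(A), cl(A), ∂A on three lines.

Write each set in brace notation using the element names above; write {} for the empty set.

open subsets of A: {}, {d}; so int(A) = {d}
closure: X∖int(X∖A) = X∖{} = {e, f, a, d, b}
∂A = {e, f, a, d, b} minus {d} = {e, f, a, b}

int(A) = {d}
cl(A)  = {e, f, a, d, b}
∂A     = {e, f, a, b}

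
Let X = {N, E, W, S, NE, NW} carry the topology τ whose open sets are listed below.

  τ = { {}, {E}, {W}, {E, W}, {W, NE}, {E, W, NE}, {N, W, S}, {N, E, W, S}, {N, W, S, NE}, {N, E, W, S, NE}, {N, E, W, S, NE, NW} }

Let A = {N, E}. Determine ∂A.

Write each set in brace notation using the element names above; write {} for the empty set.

{N, S, NW}

open subsets of A: {}, {E}; so int(A) = {E}
closure: X∖int(X∖A) = X∖{W, NE} = {N, E, S, NW}
∂A = {N, E, S, NW} minus {E} = {N, S, NW}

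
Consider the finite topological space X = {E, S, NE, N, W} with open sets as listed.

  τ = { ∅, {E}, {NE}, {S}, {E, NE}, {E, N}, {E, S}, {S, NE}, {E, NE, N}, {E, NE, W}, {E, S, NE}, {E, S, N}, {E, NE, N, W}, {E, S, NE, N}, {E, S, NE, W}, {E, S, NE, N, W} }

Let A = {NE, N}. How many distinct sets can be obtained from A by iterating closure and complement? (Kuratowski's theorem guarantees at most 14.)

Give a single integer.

cl via duality: int({E, S, W}) = {E, S}, so X∖{E, S} = {NE, N, W}
Write k for closure, c for complement:
  1. A     = {NE, N}
  2. kA    = {NE, N, W}
  3. cA    = {E, S, W}
  4. ckA   = {E, S}
  5. kcA   = {E, S, N, W}
  6. ckcA  = {NE}
  7. kckcA = {NE, W}
  8. ckckcA = {E, S, N}
applying k or c yields no new set

8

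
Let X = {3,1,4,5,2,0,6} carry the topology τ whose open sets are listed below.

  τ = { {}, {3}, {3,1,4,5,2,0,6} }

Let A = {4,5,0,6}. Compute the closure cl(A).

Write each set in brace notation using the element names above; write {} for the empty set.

{1,4,5,2,0,6}

closure: X∖int(X∖A) = X∖{3} = {1,4,5,2,0,6}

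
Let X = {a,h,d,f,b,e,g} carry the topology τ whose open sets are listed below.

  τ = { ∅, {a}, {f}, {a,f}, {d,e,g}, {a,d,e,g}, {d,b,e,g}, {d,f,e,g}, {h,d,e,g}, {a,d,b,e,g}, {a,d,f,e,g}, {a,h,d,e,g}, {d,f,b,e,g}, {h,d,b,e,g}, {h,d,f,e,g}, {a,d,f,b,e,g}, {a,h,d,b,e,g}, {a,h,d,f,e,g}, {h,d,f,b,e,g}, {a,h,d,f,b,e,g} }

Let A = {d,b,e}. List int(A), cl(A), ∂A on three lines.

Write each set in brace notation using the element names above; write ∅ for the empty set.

open subsets of A: ∅; so int(A) = ∅
closure: X∖int(X∖A) = X∖{a,f} = {h,d,b,e,g}
∂A = {h,d,b,e,g} minus ∅ = {h,d,b,e,g}

int(A) = ∅
cl(A)  = {h,d,b,e,g}
∂A     = {h,d,b,e,g}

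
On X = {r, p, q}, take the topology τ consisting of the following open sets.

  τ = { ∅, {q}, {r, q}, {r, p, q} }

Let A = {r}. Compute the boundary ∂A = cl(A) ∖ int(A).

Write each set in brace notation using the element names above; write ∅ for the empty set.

{r, p}

U open, U⊆A: ∅. int(A) = ⋃ = ∅
X∖A={p, q}, int(X∖A)={q}, hence cl(A)={r, p}
∂A: remove int from cl → {r, p}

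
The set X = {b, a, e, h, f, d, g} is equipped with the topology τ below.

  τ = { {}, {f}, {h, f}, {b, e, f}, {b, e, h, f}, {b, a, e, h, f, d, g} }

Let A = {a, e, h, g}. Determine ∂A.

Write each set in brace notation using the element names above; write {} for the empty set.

open subsets of A: {}; so int(A) = {}
closure: X∖int(X∖A) = X∖{f} = {b, a, e, h, d, g}
∂A = {b, a, e, h, d, g} minus {} = {b, a, e, h, d, g}

{b, a, e, h, d, g}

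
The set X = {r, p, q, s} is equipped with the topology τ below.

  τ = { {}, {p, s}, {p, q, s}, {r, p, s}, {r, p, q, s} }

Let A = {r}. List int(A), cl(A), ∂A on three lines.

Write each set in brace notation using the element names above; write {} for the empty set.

open subsets of A: {}; so int(A) = {}
closure: X∖int(X∖A) = X∖{p, q, s} = {r}
∂A = {r} minus {} = {r}

int(A) = {}
cl(A)  = {r}
∂A     = {r}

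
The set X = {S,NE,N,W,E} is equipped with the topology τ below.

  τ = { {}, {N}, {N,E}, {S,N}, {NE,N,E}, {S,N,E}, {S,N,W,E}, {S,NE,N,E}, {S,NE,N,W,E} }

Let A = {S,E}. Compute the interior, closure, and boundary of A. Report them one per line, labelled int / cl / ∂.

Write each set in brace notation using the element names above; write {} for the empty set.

interior: largest open inside A is {} (from {})
cl via duality: int({NE,N,W}) = {N}, so X∖{N} = {S,NE,W,E}
cl∖int = {S,NE,W,E}

int(A) = {}
cl(A)  = {S,NE,W,E}
∂A     = {S,NE,W,E}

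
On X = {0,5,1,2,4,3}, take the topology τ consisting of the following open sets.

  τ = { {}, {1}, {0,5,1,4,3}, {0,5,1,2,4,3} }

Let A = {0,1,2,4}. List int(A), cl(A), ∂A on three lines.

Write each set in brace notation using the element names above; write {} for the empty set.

int(A) = {1}
cl(A)  = {0,5,1,2,4,3}
∂A     = {0,5,2,4,3}

open subsets of A: {}, {1}; so int(A) = {1}
closure: X∖int(X∖A) = X∖{} = {0,5,1,2,4,3}
∂A = {0,5,1,2,4,3} minus {1} = {0,5,2,4,3}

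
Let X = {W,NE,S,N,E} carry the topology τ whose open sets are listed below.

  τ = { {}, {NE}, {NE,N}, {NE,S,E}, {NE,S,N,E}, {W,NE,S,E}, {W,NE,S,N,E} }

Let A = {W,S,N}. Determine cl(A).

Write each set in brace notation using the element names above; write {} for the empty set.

X∖A={NE,E}, int(X∖A)={NE}, hence cl(A)={W,S,N,E}

{W,S,N,E}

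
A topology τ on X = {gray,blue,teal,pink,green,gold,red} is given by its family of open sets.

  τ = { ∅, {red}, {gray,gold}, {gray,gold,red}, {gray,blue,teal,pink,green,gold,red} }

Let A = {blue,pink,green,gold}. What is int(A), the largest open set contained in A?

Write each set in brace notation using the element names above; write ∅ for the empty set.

open subsets of A: ∅; so int(A) = ∅

∅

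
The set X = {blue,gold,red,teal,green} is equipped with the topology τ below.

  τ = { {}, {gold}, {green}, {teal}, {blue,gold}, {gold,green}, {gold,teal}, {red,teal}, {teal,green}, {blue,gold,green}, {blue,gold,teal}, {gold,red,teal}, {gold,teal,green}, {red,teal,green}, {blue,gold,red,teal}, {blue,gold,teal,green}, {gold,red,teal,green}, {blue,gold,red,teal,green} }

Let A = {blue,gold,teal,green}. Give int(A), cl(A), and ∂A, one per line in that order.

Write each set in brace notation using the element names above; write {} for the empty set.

U open, U⊆A: {}, {gold}, {green}, {teal}, {gold,green}, {blue,gold}, {teal,green}, {gold,teal}, {blue,gold,green}, {gold,teal,green}, {blue,gold,teal}, {blue,gold,teal,green}. int(A) = ⋃ = {blue,gold,teal,green}
X∖A={red}, int(X∖A)={}, hence cl(A)={blue,gold,red,teal,green}
∂A: remove int from cl → {red}

int(A) = {blue,gold,teal,green}
cl(A)  = {blue,gold,red,teal,green}
∂A     = {red}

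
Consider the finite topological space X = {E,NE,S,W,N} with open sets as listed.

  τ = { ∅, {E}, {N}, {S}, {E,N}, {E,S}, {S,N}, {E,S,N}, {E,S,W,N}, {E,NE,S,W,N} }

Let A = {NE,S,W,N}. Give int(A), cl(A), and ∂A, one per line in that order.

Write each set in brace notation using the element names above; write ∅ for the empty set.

int(A) = {S,N}
cl(A)  = {NE,S,W,N}
∂A     = {NE,W}

U open, U⊆A: ∅, {S}, {N}, {S,N}. int(A) = ⋃ = {S,N}
X∖A={E}, int(X∖A)={E}, hence cl(A)={NE,S,W,N}
∂A: remove int from cl → {NE,W}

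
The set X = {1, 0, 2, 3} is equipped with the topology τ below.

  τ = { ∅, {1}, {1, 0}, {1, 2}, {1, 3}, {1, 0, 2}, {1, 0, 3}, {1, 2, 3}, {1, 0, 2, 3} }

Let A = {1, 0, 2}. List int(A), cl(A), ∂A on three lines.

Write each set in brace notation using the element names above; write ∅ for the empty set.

U open, U⊆A: ∅, {1}, {1, 2}, {1, 0}, {1, 0, 2}. int(A) = ⋃ = {1, 0, 2}
X∖A={3}, int(X∖A)=∅, hence cl(A)={1, 0, 2, 3}
∂A: remove int from cl → {3}

int(A) = {1, 0, 2}
cl(A)  = {1, 0, 2, 3}
∂A     = {3}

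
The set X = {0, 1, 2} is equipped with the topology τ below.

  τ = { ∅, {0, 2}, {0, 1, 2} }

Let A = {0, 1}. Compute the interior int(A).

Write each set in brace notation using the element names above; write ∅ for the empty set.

open subsets of A: ∅; so int(A) = ∅

∅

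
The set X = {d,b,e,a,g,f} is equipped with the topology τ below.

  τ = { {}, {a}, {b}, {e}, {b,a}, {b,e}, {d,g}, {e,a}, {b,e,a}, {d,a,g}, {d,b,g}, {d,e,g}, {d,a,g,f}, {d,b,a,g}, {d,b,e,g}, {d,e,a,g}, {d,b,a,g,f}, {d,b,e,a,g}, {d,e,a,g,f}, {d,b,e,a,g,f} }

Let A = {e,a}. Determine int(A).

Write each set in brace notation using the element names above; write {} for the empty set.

open subsets of A: {}, {a}, {e}, {e,a}; so int(A) = {e,a}

{e,a}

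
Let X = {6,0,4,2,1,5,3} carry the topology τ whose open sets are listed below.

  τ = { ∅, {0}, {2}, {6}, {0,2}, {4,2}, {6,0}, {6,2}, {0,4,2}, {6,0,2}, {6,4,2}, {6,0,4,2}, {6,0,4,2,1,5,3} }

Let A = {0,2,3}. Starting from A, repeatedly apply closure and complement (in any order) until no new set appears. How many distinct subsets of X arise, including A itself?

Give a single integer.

closure: X∖int(X∖A) = X∖{6} = {0,4,2,1,5,3}
Let k=closure and c=complement:
  1. A     = {0,2,3}
  2. kA    = {0,4,2,1,5,3}
  3. cA    = {6,4,1,5}
  4. ckA   = {6}
  5. kcA   = {6,4,1,5,3}
  6. kckA  = {6,1,5,3}
  7. ckcA  = {0,2}
  8. ckckA = {0,4,2}
— saturated at 8

8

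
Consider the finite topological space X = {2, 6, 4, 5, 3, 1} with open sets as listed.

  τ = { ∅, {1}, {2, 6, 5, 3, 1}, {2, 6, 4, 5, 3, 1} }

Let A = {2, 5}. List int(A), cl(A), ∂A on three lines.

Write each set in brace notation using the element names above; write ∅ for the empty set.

int(A) = ∅
cl(A)  = {2, 6, 4, 5, 3}
∂A     = {2, 6, 4, 5, 3}

interior: largest open inside A is ∅ (from ∅)
cl via duality: int({6, 4, 3, 1}) = {1}, so X∖{1} = {2, 6, 4, 5, 3}
cl∖int = {2, 6, 4, 5, 3}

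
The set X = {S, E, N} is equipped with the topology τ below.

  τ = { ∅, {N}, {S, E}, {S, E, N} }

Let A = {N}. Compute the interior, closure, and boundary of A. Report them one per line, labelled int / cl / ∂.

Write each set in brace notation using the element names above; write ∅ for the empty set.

interior: largest open inside A is {N} (from ∅, {N})
cl via duality: int({S, E}) = {S, E}, so X∖{S, E} = {N}
cl∖int = ∅

int(A) = {N}
cl(A)  = {N}
∂A     = ∅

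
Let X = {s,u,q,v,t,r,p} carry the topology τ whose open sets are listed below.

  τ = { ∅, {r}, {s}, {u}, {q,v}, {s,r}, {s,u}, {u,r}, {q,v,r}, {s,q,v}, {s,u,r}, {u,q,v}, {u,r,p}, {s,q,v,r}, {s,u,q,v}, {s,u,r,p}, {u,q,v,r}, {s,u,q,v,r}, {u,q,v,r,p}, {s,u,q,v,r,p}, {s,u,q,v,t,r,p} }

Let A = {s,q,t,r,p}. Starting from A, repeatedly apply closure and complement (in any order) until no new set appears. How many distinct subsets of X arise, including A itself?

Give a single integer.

cl via duality: int({u,v}) = {u}, so X∖{u} = {s,q,v,t,r,p}
Write k for closure, c for complement:
  1. A     = {s,q,t,r,p}
  2. kA    = {s,q,v,t,r,p}
  3. cA    = {u,v}
  4. ckA   = {u}
  5. kcA   = {u,q,v,t,p}
  6. kckA  = {u,t,p}
  7. ckcA  = {s,r}
  8. ckckA = {s,q,v,r}
  9. kckcA = {s,t,r,p}
  10. ckckcA = {u,q,v}
applying k or c yields no new set

10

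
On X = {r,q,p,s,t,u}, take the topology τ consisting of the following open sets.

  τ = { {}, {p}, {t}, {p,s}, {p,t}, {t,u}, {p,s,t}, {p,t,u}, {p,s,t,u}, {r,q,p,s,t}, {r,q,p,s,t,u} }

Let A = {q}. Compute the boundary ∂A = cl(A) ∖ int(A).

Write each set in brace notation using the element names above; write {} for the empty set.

open subsets of A: {}; so int(A) = {}
closure: X∖int(X∖A) = X∖{p,s,t,u} = {r,q}
∂A = {r,q} minus {} = {r,q}

{r,q}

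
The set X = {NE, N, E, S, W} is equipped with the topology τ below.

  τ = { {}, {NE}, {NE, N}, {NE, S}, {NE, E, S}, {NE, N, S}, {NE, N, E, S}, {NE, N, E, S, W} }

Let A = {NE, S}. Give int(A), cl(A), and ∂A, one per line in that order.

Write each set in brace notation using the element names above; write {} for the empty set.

interior: largest open inside A is {NE, S} (from {}, {NE}, {NE, S})
cl via duality: int({N, E, W}) = {}, so X∖{} = {NE, N, E, S, W}
cl∖int = {N, E, W}

int(A) = {NE, S}
cl(A)  = {NE, N, E, S, W}
∂A     = {N, E, W}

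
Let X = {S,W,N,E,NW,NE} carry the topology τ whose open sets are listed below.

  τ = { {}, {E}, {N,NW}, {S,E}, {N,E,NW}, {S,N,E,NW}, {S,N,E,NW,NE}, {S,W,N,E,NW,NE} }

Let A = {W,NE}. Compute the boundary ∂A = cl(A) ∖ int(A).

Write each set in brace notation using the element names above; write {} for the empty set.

opens ⊆ A: {}; union → int = {}
complement {S,N,E,NW}; its interior {S,N,E,NW}; cl(A) = X∖{S,N,E,NW} = {W,NE}
boundary = {W,NE} ∖ {} = {W,NE}

{W,NE}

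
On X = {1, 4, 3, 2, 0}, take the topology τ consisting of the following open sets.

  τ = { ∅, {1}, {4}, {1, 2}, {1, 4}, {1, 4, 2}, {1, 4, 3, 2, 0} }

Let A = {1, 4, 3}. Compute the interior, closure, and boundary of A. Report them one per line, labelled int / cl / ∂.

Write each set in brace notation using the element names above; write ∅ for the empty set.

interior: largest open inside A is {1, 4} (from ∅, {4}, {1}, {1, 4})
cl via duality: int({2, 0}) = ∅, so X∖∅ = {1, 4, 3, 2, 0}
cl∖int = {3, 2, 0}

int(A) = {1, 4}
cl(A)  = {1, 4, 3, 2, 0}
∂A     = {3, 2, 0}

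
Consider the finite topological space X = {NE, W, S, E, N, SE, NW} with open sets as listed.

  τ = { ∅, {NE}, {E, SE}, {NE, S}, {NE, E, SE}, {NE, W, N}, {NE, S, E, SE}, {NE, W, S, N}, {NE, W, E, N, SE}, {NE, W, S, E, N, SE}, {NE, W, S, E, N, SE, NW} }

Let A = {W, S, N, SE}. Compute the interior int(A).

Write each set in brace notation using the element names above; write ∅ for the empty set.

opens ⊆ A: ∅; union → int = ∅

∅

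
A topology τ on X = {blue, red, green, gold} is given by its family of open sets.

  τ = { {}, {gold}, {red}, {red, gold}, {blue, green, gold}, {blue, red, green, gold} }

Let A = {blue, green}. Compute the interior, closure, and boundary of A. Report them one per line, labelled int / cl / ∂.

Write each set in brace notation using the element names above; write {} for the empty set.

int(A) = {}
cl(A)  = {blue, green}
∂A     = {blue, green}

interior: largest open inside A is {} (from {})
cl via duality: int({red, gold}) = {red, gold}, so X∖{red, gold} = {blue, green}
cl∖int = {blue, green}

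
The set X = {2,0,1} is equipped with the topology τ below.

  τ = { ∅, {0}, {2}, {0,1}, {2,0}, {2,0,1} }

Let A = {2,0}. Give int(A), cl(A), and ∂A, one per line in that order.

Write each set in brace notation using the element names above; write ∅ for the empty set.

int(A) = {2,0}
cl(A)  = {2,0,1}
∂A     = {1}

opens ⊆ A: ∅, {2}, {0}, {2,0}; union → int = {2,0}
complement {1}; its interior ∅; cl(A) = X∖∅ = {2,0,1}
boundary = {2,0,1} ∖ {2,0} = {1}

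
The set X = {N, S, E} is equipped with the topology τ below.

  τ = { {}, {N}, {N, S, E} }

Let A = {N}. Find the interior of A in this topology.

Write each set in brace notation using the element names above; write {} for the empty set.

{N}

opens ⊆ A: {}, {N}; union → int = {N}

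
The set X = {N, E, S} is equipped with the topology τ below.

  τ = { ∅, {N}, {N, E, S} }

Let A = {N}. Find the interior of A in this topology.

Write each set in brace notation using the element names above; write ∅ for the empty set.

{N}

open subsets of A: ∅, {N}; so int(A) = {N}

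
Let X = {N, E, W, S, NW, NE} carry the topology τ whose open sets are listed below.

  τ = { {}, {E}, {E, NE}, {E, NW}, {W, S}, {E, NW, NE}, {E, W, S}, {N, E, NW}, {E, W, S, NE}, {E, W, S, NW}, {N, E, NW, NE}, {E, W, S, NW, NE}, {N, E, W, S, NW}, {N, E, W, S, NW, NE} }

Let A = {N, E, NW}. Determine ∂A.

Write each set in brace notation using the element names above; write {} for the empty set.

{NE}

interior: largest open inside A is {N, E, NW} (from {}, {E}, {E, NW}, {N, E, NW})
cl via duality: int({W, S, NE}) = {W, S}, so X∖{W, S} = {N, E, NW, NE}
cl∖int = {NE}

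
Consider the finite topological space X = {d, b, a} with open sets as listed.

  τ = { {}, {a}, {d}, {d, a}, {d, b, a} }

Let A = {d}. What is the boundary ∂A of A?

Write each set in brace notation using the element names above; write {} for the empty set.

interior: largest open inside A is {d} (from {}, {d})
cl via duality: int({b, a}) = {a}, so X∖{a} = {d, b}
cl∖int = {b}

{b}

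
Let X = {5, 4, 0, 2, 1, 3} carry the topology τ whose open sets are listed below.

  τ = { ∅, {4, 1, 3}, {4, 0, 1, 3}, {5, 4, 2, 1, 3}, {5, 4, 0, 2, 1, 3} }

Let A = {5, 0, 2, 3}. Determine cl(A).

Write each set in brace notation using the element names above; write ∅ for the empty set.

closure: X∖int(X∖A) = X∖∅ = {5, 4, 0, 2, 1, 3}

{5, 4, 0, 2, 1, 3}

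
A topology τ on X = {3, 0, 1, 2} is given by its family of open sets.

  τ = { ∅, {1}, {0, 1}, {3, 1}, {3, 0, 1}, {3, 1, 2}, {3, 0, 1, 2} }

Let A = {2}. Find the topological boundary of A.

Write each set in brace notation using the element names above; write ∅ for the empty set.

U open, U⊆A: ∅. int(A) = ⋃ = ∅
X∖A={3, 0, 1}, int(X∖A)={3, 0, 1}, hence cl(A)={2}
∂A: remove int from cl → {2}

{2}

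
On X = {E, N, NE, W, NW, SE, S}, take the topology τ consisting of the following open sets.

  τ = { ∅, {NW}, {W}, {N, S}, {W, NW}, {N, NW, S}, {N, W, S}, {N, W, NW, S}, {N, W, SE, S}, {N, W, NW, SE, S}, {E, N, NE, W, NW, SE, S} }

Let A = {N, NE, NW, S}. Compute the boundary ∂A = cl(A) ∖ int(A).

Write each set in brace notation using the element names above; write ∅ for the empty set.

open subsets of A: ∅, {NW}, {N, S}, {N, NW, S}; so int(A) = {N, NW, S}
closure: X∖int(X∖A) = X∖{W} = {E, N, NE, NW, SE, S}
∂A = {E, N, NE, NW, SE, S} minus {N, NW, S} = {E, NE, SE}

{E, NE, SE}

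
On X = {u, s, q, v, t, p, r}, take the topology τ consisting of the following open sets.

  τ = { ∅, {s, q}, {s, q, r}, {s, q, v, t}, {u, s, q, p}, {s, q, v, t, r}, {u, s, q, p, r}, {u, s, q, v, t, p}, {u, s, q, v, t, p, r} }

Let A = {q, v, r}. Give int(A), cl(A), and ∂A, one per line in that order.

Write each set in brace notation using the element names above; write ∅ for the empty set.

int(A) = ∅
cl(A)  = {u, s, q, v, t, p, r}
∂A     = {u, s, q, v, t, p, r}

U open, U⊆A: ∅. int(A) = ⋃ = ∅
X∖A={u, s, t, p}, int(X∖A)=∅, hence cl(A)={u, s, q, v, t, p, r}
∂A: remove int from cl → {u, s, q, v, t, p, r}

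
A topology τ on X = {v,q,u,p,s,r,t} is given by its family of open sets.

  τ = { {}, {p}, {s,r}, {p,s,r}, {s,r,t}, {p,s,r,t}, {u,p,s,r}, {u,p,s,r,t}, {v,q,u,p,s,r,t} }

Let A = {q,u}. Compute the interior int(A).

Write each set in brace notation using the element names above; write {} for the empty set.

open subsets of A: {}; so int(A) = {}

{}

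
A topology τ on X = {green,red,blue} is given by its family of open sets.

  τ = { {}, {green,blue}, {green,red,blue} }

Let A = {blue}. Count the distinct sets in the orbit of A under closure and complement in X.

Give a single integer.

complement {green,red}; its interior {}; cl(A) = X∖{} = {green,red,blue}
With k = closure, c = complement:
  1. A     = {blue}
  2. kA    = {green,red,blue}
  3. cA    = {green,red}
  4. ckA   = {}
k, c of each give nothing new

4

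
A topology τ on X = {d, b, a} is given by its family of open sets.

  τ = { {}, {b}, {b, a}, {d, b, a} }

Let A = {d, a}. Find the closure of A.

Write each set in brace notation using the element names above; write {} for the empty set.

{d, a}

closure: X∖int(X∖A) = X∖{b} = {d, a}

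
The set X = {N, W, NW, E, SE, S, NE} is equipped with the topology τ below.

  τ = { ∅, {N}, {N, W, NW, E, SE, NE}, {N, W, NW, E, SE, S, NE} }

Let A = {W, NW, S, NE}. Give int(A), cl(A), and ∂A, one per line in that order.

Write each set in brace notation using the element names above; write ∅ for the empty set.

int(A) = ∅
cl(A)  = {W, NW, E, SE, S, NE}
∂A     = {W, NW, E, SE, S, NE}

interior: largest open inside A is ∅ (from ∅)
cl via duality: int({N, E, SE}) = {N}, so X∖{N} = {W, NW, E, SE, S, NE}
cl∖int = {W, NW, E, SE, S, NE}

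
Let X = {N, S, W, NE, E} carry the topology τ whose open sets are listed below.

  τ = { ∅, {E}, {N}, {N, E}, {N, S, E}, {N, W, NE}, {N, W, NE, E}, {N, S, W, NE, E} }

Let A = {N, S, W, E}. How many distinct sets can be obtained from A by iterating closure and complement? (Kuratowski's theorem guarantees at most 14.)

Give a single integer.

6

X∖A={NE}, int(X∖A)=∅, hence cl(A)={N, S, W, NE, E}
Orbit (k=closure, c=complement):
  1. A     = {N, S, W, E}
  2. kA    = {N, S, W, NE, E}
  3. cA    = {NE}
  4. ckA   = ∅
  5. kcA   = {W, NE}
  6. ckcA  = {N, S, E}
(closed under both — stop)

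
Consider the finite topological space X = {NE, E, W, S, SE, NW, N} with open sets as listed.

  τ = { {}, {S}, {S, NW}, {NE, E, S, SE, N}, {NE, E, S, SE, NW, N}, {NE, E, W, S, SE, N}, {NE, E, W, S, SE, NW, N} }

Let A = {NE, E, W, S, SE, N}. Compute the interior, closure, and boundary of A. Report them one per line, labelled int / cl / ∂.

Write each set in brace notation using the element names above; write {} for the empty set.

int(A) = {NE, E, W, S, SE, N}
cl(A)  = {NE, E, W, S, SE, NW, N}
∂A     = {NW}

opens ⊆ A: {}, {S}, {NE, E, S, SE, N}, {NE, E, W, S, SE, N}; union → int = {NE, E, W, S, SE, N}
complement {NW}; its interior {}; cl(A) = X∖{} = {NE, E, W, S, SE, NW, N}
boundary = {NE, E, W, S, SE, NW, N} ∖ {NE, E, W, S, SE, N} = {NW}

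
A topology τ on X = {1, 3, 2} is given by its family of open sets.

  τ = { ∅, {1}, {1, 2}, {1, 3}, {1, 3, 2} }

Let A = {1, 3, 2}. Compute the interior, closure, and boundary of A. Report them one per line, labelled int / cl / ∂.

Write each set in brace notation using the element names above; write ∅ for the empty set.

opens ⊆ A: ∅, {1}, {1, 2}, {1, 3}, {1, 3, 2}; union → int = {1, 3, 2}
complement ∅; its interior ∅; cl(A) = X∖∅ = {1, 3, 2}
boundary = {1, 3, 2} ∖ {1, 3, 2} = ∅

int(A) = {1, 3, 2}
cl(A)  = {1, 3, 2}
∂A     = ∅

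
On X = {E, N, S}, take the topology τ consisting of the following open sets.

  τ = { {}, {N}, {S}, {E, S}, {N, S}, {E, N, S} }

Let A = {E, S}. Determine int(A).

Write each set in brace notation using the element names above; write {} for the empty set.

{E, S}

open subsets of A: {}, {S}, {E, S}; so int(A) = {E, S}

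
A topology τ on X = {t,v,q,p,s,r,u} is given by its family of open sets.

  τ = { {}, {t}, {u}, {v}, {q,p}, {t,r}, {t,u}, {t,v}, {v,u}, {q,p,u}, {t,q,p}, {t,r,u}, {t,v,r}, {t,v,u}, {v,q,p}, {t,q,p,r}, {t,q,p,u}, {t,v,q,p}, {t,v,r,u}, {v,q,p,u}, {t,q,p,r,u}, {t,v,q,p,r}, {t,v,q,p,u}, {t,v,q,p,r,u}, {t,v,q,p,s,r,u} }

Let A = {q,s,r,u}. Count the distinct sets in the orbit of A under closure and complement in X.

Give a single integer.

cl via duality: int({t,v,p}) = {t,v}, so X∖{t,v} = {q,p,s,r,u}
Write k for closure, c for complement:
  1. A     = {q,s,r,u}
  2. kA    = {q,p,s,r,u}
  3. cA    = {t,v,p}
  4. ckA   = {t,v}
  5. kcA   = {t,v,q,p,s,r}
  6. kckA  = {t,v,s,r}
  7. ckcA  = {u}
  8. ckckA = {q,p,u}
  9. kckcA = {s,u}
  10. kckckA = {q,p,s,u}
  11. ckckcA = {t,v,q,p,r}
  12. ckckckA = {t,v,r}
applying k or c yields no new set

12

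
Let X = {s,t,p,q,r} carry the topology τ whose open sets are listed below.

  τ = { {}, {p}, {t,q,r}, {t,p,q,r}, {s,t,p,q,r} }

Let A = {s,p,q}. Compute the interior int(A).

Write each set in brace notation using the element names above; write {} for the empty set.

open subsets of A: {}, {p}; so int(A) = {p}

{p}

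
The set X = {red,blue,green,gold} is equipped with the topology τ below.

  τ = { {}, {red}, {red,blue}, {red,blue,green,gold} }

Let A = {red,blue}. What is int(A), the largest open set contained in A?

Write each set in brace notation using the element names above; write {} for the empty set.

{red,blue}

interior: largest open inside A is {red,blue} (from {}, {red}, {red,blue})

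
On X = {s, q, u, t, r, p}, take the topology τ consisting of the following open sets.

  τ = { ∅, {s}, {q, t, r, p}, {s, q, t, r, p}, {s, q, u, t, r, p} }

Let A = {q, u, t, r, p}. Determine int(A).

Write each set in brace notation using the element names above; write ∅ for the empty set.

interior: largest open inside A is {q, t, r, p} (from ∅, {q, t, r, p})

{q, t, r, p}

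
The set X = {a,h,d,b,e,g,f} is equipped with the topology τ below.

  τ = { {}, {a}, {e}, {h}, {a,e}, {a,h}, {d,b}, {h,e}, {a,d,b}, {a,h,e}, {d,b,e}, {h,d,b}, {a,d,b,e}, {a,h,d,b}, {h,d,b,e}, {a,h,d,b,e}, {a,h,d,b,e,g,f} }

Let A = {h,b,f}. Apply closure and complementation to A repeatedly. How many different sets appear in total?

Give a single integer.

complement {a,d,e,g}; its interior {a,e}; cl(A) = X∖{a,e} = {h,d,b,g,f}
With k = closure, c = complement:
  1. A     = {h,b,f}
  2. kA    = {h,d,b,g,f}
  3. cA    = {a,d,e,g}
  4. ckA   = {a,e}
  5. kcA   = {a,d,b,e,g,f}
  6. kckA  = {a,e,g,f}
  7. ckcA  = {h}
  8. ckckA = {h,d,b}
  9. kckcA = {h,g,f}
  10. ckckcA = {a,d,b,e}
k, c of each give nothing new

10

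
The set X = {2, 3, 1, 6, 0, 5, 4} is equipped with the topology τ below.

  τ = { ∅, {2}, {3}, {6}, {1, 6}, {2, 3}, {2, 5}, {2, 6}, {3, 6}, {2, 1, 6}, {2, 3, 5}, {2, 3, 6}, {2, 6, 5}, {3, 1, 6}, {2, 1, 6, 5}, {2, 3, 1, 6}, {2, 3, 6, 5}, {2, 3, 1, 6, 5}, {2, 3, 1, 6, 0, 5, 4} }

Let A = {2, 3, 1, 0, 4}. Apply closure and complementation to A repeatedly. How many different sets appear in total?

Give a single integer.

10

X∖A={6, 5}, int(X∖A)={6}, hence cl(A)={2, 3, 1, 0, 5, 4}
Orbit (k=closure, c=complement):
  1. A     = {2, 3, 1, 0, 4}
  2. kA    = {2, 3, 1, 0, 5, 4}
  3. cA    = {6, 5}
  4. ckA   = {6}
  5. kcA   = {1, 6, 0, 5, 4}
  6. kckA  = {1, 6, 0, 4}
  7. ckcA  = {2, 3}
  8. ckckA = {2, 3, 5}
  9. kckcA = {2, 3, 0, 5, 4}
  10. ckckcA = {1, 6}
(closed under both — stop)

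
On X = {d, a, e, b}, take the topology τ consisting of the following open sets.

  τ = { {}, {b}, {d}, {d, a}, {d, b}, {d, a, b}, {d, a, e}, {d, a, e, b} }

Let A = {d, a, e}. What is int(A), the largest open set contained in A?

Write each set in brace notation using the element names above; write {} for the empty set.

{d, a, e}

U open, U⊆A: {}, {d}, {d, a}, {d, a, e}. int(A) = ⋃ = {d, a, e}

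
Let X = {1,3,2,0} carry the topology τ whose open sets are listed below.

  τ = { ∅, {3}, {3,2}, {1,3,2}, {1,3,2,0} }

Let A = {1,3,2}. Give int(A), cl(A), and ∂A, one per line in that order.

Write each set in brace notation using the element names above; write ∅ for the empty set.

interior: largest open inside A is {1,3,2} (from ∅, {3}, {3,2}, {1,3,2})
cl via duality: int({0}) = ∅, so X∖∅ = {1,3,2,0}
cl∖int = {0}

int(A) = {1,3,2}
cl(A)  = {1,3,2,0}
∂A     = {0}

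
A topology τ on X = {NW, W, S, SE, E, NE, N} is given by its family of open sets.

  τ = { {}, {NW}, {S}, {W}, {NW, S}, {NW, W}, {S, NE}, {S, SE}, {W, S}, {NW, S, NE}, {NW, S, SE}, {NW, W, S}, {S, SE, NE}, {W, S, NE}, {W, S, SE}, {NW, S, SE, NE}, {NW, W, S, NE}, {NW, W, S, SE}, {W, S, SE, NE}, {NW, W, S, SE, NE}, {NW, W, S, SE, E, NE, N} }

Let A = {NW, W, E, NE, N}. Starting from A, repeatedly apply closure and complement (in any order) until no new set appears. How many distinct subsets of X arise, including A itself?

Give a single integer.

6

X∖A={S, SE}, int(X∖A)={S, SE}, hence cl(A)={NW, W, E, NE, N}
Orbit (k=closure, c=complement):
  1. A     = {NW, W, E, NE, N}
  2. cA    = {S, SE}
  3. kcA   = {S, SE, E, NE, N}
  4. ckcA  = {NW, W}
  5. kckcA = {NW, W, E, N}
  6. ckckcA = {S, SE, NE}
(closed under both — stop)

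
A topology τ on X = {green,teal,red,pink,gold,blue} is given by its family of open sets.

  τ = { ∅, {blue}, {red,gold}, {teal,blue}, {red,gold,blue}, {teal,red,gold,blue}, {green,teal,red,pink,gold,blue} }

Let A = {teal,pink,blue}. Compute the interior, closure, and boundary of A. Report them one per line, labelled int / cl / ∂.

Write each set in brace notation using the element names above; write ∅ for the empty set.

U open, U⊆A: ∅, {blue}, {teal,blue}. int(A) = ⋃ = {teal,blue}
X∖A={green,red,gold}, int(X∖A)={red,gold}, hence cl(A)={green,teal,pink,blue}
∂A: remove int from cl → {green,pink}

int(A) = {teal,blue}
cl(A)  = {green,teal,pink,blue}
∂A     = {green,pink}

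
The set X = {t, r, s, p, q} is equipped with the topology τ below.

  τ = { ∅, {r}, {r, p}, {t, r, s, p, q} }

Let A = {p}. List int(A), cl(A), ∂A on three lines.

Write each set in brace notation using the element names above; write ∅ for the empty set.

U open, U⊆A: ∅. int(A) = ⋃ = ∅
X∖A={t, r, s, q}, int(X∖A)={r}, hence cl(A)={t, s, p, q}
∂A: remove int from cl → {t, s, p, q}

int(A) = ∅
cl(A)  = {t, s, p, q}
∂A     = {t, s, p, q}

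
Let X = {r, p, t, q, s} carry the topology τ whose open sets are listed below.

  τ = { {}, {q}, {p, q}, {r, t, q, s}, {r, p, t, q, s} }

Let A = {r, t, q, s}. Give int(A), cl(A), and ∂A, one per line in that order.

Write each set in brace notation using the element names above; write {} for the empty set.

interior: largest open inside A is {r, t, q, s} (from {}, {q}, {r, t, q, s})
cl via duality: int({p}) = {}, so X∖{} = {r, p, t, q, s}
cl∖int = {p}

int(A) = {r, t, q, s}
cl(A)  = {r, p, t, q, s}
∂A     = {p}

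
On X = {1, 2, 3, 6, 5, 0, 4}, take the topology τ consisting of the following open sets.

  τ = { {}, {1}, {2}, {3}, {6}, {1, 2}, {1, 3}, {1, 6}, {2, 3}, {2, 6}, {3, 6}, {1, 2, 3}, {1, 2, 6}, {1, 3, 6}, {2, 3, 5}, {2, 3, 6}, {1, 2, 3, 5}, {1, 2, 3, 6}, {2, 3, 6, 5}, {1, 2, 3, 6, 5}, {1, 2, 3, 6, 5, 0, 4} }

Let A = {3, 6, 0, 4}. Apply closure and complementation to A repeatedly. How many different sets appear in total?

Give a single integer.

6

X∖A={1, 2, 5}, int(X∖A)={1, 2}, hence cl(A)={3, 6, 5, 0, 4}
Orbit (k=closure, c=complement):
  1. A     = {3, 6, 0, 4}
  2. kA    = {3, 6, 5, 0, 4}
  3. cA    = {1, 2, 5}
  4. ckA   = {1, 2}
  5. kcA   = {1, 2, 5, 0, 4}
  6. ckcA  = {3, 6}
(closed under both — stop)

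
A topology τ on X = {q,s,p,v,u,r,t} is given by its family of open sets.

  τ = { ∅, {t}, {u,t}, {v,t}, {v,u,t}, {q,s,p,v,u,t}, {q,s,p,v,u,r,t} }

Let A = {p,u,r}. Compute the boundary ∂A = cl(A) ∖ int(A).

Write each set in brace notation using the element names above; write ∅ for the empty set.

open subsets of A: ∅; so int(A) = ∅
closure: X∖int(X∖A) = X∖{v,t} = {q,s,p,u,r}
∂A = {q,s,p,u,r} minus ∅ = {q,s,p,u,r}

{q,s,p,u,r}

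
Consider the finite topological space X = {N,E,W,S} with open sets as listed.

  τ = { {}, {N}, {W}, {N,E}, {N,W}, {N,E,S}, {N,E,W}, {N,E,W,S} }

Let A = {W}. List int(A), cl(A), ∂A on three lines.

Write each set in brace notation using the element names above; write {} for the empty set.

int(A) = {W}
cl(A)  = {W}
∂A     = {}

interior: largest open inside A is {W} (from {}, {W})
cl via duality: int({N,E,S}) = {N,E,S}, so X∖{N,E,S} = {W}
cl∖int = {}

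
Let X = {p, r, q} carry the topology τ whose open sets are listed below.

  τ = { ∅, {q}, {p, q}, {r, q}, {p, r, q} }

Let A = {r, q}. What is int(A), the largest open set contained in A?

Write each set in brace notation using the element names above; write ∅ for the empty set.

U open, U⊆A: ∅, {q}, {r, q}. int(A) = ⋃ = {r, q}

{r, q}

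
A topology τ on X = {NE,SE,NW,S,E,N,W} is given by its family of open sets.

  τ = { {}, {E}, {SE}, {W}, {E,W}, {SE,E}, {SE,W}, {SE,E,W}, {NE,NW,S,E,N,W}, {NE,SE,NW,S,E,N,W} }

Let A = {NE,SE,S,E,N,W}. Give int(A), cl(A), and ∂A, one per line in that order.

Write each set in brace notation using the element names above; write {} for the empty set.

open subsets of A: {}, {E}, {W}, {SE}, {SE,E}, {SE,W}, {E,W}, {SE,E,W}; so int(A) = {SE,E,W}
closure: X∖int(X∖A) = X∖{} = {NE,SE,NW,S,E,N,W}
∂A = {NE,SE,NW,S,E,N,W} minus {SE,E,W} = {NE,NW,S,N}

int(A) = {SE,E,W}
cl(A)  = {NE,SE,NW,S,E,N,W}
∂A     = {NE,NW,S,N}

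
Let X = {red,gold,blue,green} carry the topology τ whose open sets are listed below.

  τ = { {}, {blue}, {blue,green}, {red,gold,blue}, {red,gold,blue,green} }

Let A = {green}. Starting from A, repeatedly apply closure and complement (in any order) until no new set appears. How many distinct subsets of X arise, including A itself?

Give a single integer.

X∖A={red,gold,blue}, int(X∖A)={red,gold,blue}, hence cl(A)={green}
Orbit (k=closure, c=complement):
  1. A     = {green}
  2. cA    = {red,gold,blue}
  3. kcA   = {red,gold,blue,green}
  4. ckcA  = {}
(closed under both — stop)

4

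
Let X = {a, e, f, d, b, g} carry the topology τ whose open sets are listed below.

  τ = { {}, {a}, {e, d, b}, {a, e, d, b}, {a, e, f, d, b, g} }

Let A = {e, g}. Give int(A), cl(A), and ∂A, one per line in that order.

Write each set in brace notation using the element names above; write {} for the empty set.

int(A) = {}
cl(A)  = {e, f, d, b, g}
∂A     = {e, f, d, b, g}

interior: largest open inside A is {} (from {})
cl via duality: int({a, f, d, b}) = {a}, so X∖{a} = {e, f, d, b, g}
cl∖int = {e, f, d, b, g}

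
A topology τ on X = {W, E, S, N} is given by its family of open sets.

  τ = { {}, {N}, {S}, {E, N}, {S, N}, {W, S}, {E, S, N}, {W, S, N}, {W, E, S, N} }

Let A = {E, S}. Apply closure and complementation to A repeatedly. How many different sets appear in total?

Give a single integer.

closure: X∖int(X∖A) = X∖{N} = {W, E, S}
Let k=closure and c=complement:
  1. A     = {E, S}
  2. kA    = {W, E, S}
  3. cA    = {W, N}
  4. ckA   = {N}
  5. kcA   = {W, E, N}
  6. kckA  = {E, N}
  7. ckcA  = {S}
  8. ckckA = {W, S}
— saturated at 8

8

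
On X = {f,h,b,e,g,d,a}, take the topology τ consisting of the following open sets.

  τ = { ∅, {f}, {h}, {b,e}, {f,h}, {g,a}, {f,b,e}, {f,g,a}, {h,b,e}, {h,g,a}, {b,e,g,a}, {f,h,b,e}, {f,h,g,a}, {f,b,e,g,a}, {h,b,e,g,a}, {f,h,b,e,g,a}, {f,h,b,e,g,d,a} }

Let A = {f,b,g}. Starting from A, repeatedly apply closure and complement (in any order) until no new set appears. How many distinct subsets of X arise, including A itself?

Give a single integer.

closure: X∖int(X∖A) = X∖{h} = {f,b,e,g,d,a}
Let k=closure and c=complement:
  1. A     = {f,b,g}
  2. kA    = {f,b,e,g,d,a}
  3. cA    = {h,e,d,a}
  4. ckA   = {h}
  5. kcA   = {h,b,e,g,d,a}
  6. kckA  = {h,d}
  7. ckcA  = {f}
  8. ckckA = {f,b,e,g,a}
  9. kckcA = {f,d}
  10. ckckcA = {h,b,e,g,a}
— saturated at 10

10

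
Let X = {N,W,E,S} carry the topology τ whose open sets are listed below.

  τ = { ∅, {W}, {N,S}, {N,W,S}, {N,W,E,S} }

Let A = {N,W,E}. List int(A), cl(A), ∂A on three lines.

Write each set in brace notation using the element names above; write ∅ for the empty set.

int(A) = {W}
cl(A)  = {N,W,E,S}
∂A     = {N,E,S}

U open, U⊆A: ∅, {W}. int(A) = ⋃ = {W}
X∖A={S}, int(X∖A)=∅, hence cl(A)={N,W,E,S}
∂A: remove int from cl → {N,E,S}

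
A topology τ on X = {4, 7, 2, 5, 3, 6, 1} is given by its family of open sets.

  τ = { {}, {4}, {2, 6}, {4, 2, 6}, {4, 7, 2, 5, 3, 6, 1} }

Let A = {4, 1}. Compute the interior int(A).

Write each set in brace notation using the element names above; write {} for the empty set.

open subsets of A: {}, {4}; so int(A) = {4}

{4}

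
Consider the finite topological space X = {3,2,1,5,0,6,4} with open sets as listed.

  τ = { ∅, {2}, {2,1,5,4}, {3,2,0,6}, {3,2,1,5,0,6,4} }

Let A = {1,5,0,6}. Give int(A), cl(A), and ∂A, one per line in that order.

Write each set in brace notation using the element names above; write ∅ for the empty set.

int(A) = ∅
cl(A)  = {3,1,5,0,6,4}
∂A     = {3,1,5,0,6,4}

U open, U⊆A: ∅. int(A) = ⋃ = ∅
X∖A={3,2,4}, int(X∖A)={2}, hence cl(A)={3,1,5,0,6,4}
∂A: remove int from cl → {3,1,5,0,6,4}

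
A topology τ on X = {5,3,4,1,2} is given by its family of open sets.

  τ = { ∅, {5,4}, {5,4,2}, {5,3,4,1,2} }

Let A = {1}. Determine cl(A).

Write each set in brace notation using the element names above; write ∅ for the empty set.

{3,1}

X∖A={5,3,4,2}, int(X∖A)={5,4,2}, hence cl(A)={3,1}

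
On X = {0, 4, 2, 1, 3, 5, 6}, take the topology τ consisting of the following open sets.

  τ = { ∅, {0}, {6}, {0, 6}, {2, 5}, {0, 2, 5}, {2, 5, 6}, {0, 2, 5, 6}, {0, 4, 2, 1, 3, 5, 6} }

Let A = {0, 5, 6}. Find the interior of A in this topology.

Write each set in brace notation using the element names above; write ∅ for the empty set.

{0, 6}

open subsets of A: ∅, {0}, {6}, {0, 6}; so int(A) = {0, 6}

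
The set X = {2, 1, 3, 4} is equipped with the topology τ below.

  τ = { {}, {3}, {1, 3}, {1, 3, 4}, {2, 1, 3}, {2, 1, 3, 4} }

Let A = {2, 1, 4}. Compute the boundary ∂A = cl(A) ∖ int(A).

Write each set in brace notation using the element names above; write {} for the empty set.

U open, U⊆A: {}. int(A) = ⋃ = {}
X∖A={3}, int(X∖A)={3}, hence cl(A)={2, 1, 4}
∂A: remove int from cl → {2, 1, 4}

{2, 1, 4}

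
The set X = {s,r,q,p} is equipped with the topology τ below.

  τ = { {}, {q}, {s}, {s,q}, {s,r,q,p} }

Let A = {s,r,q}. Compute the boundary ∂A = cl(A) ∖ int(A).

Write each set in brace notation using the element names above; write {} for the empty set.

{r,p}

open subsets of A: {}, {q}, {s}, {s,q}; so int(A) = {s,q}
closure: X∖int(X∖A) = X∖{} = {s,r,q,p}
∂A = {s,r,q,p} minus {s,q} = {r,p}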